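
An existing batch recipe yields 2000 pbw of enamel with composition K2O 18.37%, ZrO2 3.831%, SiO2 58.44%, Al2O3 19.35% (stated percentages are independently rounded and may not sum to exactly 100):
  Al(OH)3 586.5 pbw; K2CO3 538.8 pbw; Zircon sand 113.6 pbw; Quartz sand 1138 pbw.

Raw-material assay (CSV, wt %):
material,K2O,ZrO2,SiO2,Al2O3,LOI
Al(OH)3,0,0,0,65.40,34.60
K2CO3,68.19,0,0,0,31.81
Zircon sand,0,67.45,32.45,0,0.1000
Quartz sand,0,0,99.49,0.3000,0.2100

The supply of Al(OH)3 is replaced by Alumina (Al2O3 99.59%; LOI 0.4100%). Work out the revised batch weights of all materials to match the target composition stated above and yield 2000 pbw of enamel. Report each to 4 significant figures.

Revised batch per 2000 pbw enamel:
  Alumina: 385.2 pbw
  K2CO3: 538.8 pbw
  Zircon sand: 113.6 pbw
  Quartz sand: 1138 pbw
Total batch = 2176 pbw; LOI loss = 175.5 pbw

Values along the way are shown, with 4-significant-figure rounding, alongside each step; all internal work keeps full precision at each step — a single rounding yields each reported number. All derived quantities are computed from the batch weights for 2000 pbw of glass at exact precision (the totals, the yield, glass mass, the four compositions, LOI) exactly as printed in problem or answer.
The oxide mass targets at 2000 pbw enamel:
  K2O: 18.37% × 2000 = 367.4 pbw
  ZrO2: 3.831% × 2000 = 76.62 pbw
  SiO2: 58.44% × 2000 = 1169 pbw
  Al2O3: 19.35% × 2000 = 387.0 pbw
Verifying the oxide balance given the weights on record, on the stated basis (each sum matches its target mass within answer rounding):
  K2O: 538.8·0.6819 = 367.4 pbw (target 367.4 pbw)
  ZrO2: 113.6·0.6745 = 76.62 pbw (target 76.62 pbw)
  SiO2: 113.6·0.3245 + 1138·0.9949 = 1169 pbw (target 1169 pbw)
  Al2O3: 385.2·0.9959 + 1138·0.003000 = 387.0 pbw (target 387.0 pbw)
Glass mass check: whole batch net of LOI = 2000 pbw (summing oxide targets gives 2000 pbw; the stated basis being 2000 pbw — any gap is answer rounding).
Batch total: Σ batch = 2176 pbw; LOI removed, Σ of batch·LOI: 175.5 pbw; glass ÷ batch gives a yield of 91.93%.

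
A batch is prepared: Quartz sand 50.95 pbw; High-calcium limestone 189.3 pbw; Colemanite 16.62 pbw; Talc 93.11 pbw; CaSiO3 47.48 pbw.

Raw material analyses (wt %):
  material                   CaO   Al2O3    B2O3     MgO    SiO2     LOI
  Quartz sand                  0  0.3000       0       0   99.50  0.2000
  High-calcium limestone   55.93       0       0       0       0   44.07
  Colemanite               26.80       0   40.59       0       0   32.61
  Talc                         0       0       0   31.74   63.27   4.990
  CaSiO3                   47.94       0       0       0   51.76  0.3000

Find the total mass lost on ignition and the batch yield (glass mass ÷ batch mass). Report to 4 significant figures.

LOI loss = 93.73 pbw; glass = 303.7 pbw; yield = 76.42%

All arithmetic keeps full precision at all times; the intermediate values appear with 4-significant-figure rounding in the working — every reported number is rounded only once. The derived quantities, which include five oxide percentages, net glass mass, LOI, the totals, the yield, are computed at full float precision, as written in the problem or answer text, from the weighed amounts on 303.7 pbw of glass.
LOI of each material in turn:
  Quartz sand: 50.95 × 0.002000 = 0.1019 pbw
  High-calcium limestone: 189.3 × 0.4407 = 83.42 pbw
  Colemanite: 16.62 × 0.3261 = 5.420 pbw
  Talc: 93.11 × 0.04990 = 4.646 pbw
  CaSiO3: 47.48 × 0.003000 = 0.1424 pbw
Total LOI = 93.73 pbw
Glass = batch − LOI = 397.5 − 93.73 = 303.7 pbw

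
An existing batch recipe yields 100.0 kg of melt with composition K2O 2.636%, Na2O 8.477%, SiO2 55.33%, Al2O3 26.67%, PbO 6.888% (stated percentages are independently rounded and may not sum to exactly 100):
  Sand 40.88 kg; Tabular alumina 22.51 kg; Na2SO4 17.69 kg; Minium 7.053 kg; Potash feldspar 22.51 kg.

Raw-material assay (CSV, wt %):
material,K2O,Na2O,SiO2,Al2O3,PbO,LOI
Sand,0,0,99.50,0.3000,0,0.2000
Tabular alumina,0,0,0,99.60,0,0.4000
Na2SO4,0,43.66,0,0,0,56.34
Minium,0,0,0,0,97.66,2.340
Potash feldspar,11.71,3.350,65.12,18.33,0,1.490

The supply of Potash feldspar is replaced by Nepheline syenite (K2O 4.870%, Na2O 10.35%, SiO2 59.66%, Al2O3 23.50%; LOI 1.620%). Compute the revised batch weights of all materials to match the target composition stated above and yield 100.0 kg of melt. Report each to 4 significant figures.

The whole derivation maintains exact precision throughout — intermediates are displayed, rounded to 4 significant digits, alongside each step — every reported result takes exactly one rounding; derived quantities, including the yield, LOI, the totals, glass mass, the five compositions, are rebuilt from the weighed amounts per 100.0 kg of glass at exact precision, as given in the question or the answer.
The oxide mass targets at 100.0 kg melt:
  K2O: 2.636% × 100.0 = 2.636 kg
  Na2O: 8.477% × 100.0 = 8.477 kg
  SiO2: 55.33% × 100.0 = 55.33 kg
  Al2O3: 26.67% × 100.0 = 26.67 kg
  PbO: 6.888% × 100.0 = 6.888 kg
Oxide-by-oxide audit per the reported batch figures, against the basis in use (each sum matches its target mass net of answer rounding effects):
  K2O: 54.13·0.04870 = 2.636 kg (target 2.636 kg)
  Na2O: 6.585·0.4366 + 54.13·0.1035 = 8.477 kg (target 8.477 kg)
  SiO2: 23.15·0.9950 + 54.13·0.5966 = 55.33 kg (target 55.33 kg)
  Al2O3: 23.15·0.003000 + 13.94·0.9960 + 54.13·0.2350 = 26.67 kg (target 26.67 kg)
  PbO: 7.053·0.9766 = 6.888 kg (target 6.888 kg)
Auditing the glass mass value: batch Σ − ignition loss = 100.0 kg (targets for the oxides total 100.0 kg; against the stated basis, 100.0 kg — a pure rounding effect).
Summing the batch: Σ batch = 104.9 kg; LOI loss = Σ batch·LOI = 4.854 kg; as yield: glass ÷ batch → 95.37%.

Revised batch per 100.0 kg melt:
  Sand: 23.15 kg
  Tabular alumina: 13.94 kg
  Na2SO4: 6.585 kg
  Minium: 7.053 kg
  Nepheline syenite: 54.13 kg
Total batch = 104.9 kg; LOI loss = 4.854 kg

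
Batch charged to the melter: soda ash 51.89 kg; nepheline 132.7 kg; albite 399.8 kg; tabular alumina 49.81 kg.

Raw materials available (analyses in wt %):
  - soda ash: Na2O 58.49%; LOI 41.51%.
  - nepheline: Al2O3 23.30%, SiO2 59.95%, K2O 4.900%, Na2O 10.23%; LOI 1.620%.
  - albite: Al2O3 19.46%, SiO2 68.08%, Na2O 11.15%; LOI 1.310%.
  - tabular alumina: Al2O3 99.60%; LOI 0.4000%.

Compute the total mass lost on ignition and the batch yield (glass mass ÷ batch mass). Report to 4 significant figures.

LOI loss = 29.13 kg; glass = 605.1 kg; yield = 95.41%

Values along the way are printed rounded to 4 significant digits when written out; the working math maintains full float precision through the solve. Every reported figure carries a single rounding — the derived quantities are re-derived in full precision (the yield, the totals, net glass mass, LOI, four oxide percentages) from the batch weights on 605.1 kg of glass, as they appear in the question or the answer.
Ignition loss by material:
  soda ash: 51.89 × 0.4151 = 21.54 kg
  nepheline: 132.7 × 0.01620 = 2.150 kg
  albite: 399.8 × 0.01310 = 5.237 kg
  tabular alumina: 49.81 × 0.004000 = 0.1992 kg
Total LOI = 29.13 kg
Glass = batch − LOI = 634.2 − 29.13 = 605.1 kg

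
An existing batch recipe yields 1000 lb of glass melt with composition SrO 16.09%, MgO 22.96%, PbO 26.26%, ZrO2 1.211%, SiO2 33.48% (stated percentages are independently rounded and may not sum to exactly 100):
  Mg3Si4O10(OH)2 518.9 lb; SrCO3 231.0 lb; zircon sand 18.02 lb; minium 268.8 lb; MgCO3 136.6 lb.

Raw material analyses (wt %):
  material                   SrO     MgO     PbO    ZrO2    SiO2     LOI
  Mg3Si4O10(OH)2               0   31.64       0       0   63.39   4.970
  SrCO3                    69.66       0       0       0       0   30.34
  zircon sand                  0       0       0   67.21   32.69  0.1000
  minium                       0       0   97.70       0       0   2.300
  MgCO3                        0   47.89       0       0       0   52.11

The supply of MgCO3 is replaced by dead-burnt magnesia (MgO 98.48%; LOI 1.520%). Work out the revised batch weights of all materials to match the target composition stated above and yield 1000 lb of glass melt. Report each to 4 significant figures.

Revised batch per 1000 lb glass melt:
  Mg3Si4O10(OH)2: 518.9 lb
  SrCO3: 231.0 lb
  zircon sand: 18.02 lb
  minium: 268.8 lb
  dead-burnt magnesia: 66.44 lb
Total batch = 1103 lb; LOI loss = 103.1 lb

The intermediate values appear rounded to 4 significant figures as written; exact precision is held end to end; each reported result is rounded once only; all derived quantities (LOI, the five compositions, net glass mass, the yield, totals) are rebuilt in exact precision starting from the weights per 1000 lb of glass exactly as shown in question or answer.
Per-oxide target masses for 1000 lb glass melt:
  SrO: 16.09% × 1000 = 160.9 lb
  MgO: 22.96% × 1000 = 229.6 lb
  PbO: 26.26% × 1000 = 262.6 lb
  ZrO2: 1.211% × 1000 = 12.11 lb
  SiO2: 33.48% × 1000 = 334.8 lb
Per-oxide balance check on the weights just shown, against the basis in use (delivered sums recover each target once rounding is allowed for):
  SrO: 231.0·0.6966 = 160.9 lb (target 160.9 lb)
  MgO: 518.9·0.3164 + 66.44·0.9848 = 229.6 lb (target 229.6 lb)
  PbO: 268.8·0.9770 = 262.6 lb (target 262.6 lb)
  ZrO2: 18.02·0.6721 = 12.11 lb (target 12.11 lb)
  SiO2: 518.9·0.6339 + 18.02·0.3269 = 334.8 lb (target 334.8 lb)
The glass-mass cross-check: total batch − LOI = 1000 lb (targets for the oxides total 1000 lb; against the stated basis, 1000 lb — a pure rounding effect).
Summing the batch: Σ batch = 1103 lb; Σ batch·LOI gives LOI loss = 103.1 lb; glass ÷ batch gives a yield of 90.66%.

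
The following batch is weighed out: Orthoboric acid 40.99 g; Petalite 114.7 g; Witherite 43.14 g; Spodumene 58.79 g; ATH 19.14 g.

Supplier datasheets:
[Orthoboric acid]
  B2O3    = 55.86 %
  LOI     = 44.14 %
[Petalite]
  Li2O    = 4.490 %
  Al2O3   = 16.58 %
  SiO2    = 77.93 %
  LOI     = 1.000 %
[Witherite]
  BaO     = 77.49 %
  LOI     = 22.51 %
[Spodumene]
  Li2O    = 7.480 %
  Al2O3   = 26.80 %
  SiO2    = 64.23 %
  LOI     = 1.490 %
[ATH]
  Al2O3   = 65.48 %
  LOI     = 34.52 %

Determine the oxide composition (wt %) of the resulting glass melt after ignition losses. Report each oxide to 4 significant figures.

Glass mass = 240.3 g (batch 276.8 − LOI 36.43).
Composition: Li2O 3.973%, Al2O3 19.68%, B2O3 9.527%, SiO2 52.91%, BaO 13.91%

Intermediates are printed (rounded to 4 significant figures) alongside each step — all arithmetic runs at full precision through the solve. Every reported number takes just one rounding; all derived quantities, including the five compositions, the yield, net glass mass, LOI, totals, are carried from the batch weights at 240.3 g of glass in full float precision as given in problem or answer.
Delivered oxide masses:
  Li2O: 114.7·0.04490 + 58.79·0.07480 = 9.548 g
  Al2O3: 114.7·0.1658 + 58.79·0.2680 + 19.14·0.6548 = 47.31 g
  B2O3: 40.99·0.5586 = 22.90 g
  SiO2: 114.7·0.7793 + 58.79·0.6423 = 127.1 g
  BaO: 43.14·0.7749 = 33.43 g
LOI: 40.99·0.4414 + 114.7·0.01000 + 43.14·0.2251 + 58.79·0.01490 + 19.14·0.3452 = 36.43 g
Resulting glass, batch − LOI: 276.8 − 36.43 = 240.3 g (= Σ oxide masses)
wt %: oxide over glass, times 100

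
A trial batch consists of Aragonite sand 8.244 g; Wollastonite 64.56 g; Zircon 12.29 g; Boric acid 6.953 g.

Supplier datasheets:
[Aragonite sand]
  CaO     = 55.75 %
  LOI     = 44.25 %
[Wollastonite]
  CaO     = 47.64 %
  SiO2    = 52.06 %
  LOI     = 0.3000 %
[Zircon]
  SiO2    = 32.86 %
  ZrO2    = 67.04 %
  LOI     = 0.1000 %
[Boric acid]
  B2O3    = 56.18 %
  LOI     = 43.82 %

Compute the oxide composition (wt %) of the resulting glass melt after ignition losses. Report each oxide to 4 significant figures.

Glass mass = 85.15 g (batch 92.05 − LOI 6.901).
Composition: CaO 41.52%, SiO2 44.22%, B2O3 4.588%, ZrO2 9.677%

Exact precision is kept in every operation — values along the way are shown rounded to four significant figures across the worked steps. Every reported figure receives exactly one rounding; all derived quantities, including the totals, the four compositions, glass mass, the yield, ignition loss, are rebuilt from the weighed amounts at 85.15 g of glass at exact precision as quoted within question or answer.
Per-oxide mass from batch:
  CaO: 8.244·0.5575 + 64.56·0.4764 = 35.35 g
  SiO2: 64.56·0.5206 + 12.29·0.3286 = 37.65 g
  B2O3: 6.953·0.5618 = 3.906 g
  ZrO2: 12.29·0.6704 = 8.239 g
LOI: 8.244·0.4425 + 64.56·0.003000 + 12.29·0.001000 + 6.953·0.4382 = 6.901 g
The glass mass, total less LOI, = 92.05 − 6.901 = 85.15 g (the oxide masses sum to this)
each oxide over glass, ×100, is wt %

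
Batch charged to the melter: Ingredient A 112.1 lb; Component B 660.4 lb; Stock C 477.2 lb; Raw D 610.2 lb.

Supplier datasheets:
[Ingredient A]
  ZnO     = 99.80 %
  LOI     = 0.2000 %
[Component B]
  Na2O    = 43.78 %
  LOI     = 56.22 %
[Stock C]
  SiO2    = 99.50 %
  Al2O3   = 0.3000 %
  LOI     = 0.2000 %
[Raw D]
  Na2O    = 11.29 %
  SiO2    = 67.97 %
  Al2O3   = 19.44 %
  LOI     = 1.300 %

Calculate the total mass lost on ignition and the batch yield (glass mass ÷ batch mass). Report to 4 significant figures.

LOI loss = 380.4 lb; glass = 1480 lb; yield = 79.55%

Every computation runs at full float precision from start to finish; in-progress results appear rounded to 4 significant figures; every reported result is rounded exactly once; all derived quantities are re-derived starting from the weights at 1480 lb of glass in full precision (glass mass, the totals, LOI, the yield, four oxide percentages), as written in the problem or answer text.
Loss on ignition, line by line:
  Ingredient A: 112.1 × 0.002000 = 0.2242 lb
  Component B: 660.4 × 0.5622 = 371.3 lb
  Stock C: 477.2 × 0.002000 = 0.9544 lb
  Raw D: 610.2 × 0.01300 = 7.933 lb
Total LOI = 380.4 lb
Glass = batch − LOI = 1860 − 380.4 = 1480 lb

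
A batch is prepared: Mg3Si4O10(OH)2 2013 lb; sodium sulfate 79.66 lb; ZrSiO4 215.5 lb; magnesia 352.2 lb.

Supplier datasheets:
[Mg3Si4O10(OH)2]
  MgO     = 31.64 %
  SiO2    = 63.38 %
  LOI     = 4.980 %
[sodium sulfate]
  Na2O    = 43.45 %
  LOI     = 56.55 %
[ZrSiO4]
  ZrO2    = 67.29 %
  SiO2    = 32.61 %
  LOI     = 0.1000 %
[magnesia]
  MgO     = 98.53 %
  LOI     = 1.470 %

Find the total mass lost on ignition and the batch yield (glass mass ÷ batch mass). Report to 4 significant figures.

All arithmetic carries full float precision from start to finish. Rounding to 4 significant digits governs every mid-chain value as displayed — each reported figure takes just one rounding — derived quantities are rebuilt from the batch weights on 2510 lb of glass at full float precision (LOI, the four compositions, glass mass, yield, totals) precisely as stated by question or answer.
Per-material ignition loss:
  Mg3Si4O10(OH)2: 2013 × 0.04980 = 100.2 lb
  sodium sulfate: 79.66 × 0.5655 = 45.05 lb
  ZrSiO4: 215.5 × 0.001000 = 0.2155 lb
  magnesia: 352.2 × 0.01470 = 5.177 lb
Total LOI = 150.7 lb
Glass = batch − LOI = 2660 − 150.7 = 2510 lb

LOI loss = 150.7 lb; glass = 2510 lb; yield = 94.34%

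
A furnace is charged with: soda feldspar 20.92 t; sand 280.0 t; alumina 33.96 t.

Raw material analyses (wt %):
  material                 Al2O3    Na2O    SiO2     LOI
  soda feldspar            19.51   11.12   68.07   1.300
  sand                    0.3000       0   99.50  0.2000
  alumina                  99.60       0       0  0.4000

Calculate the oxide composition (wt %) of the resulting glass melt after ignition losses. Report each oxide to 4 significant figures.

Glass mass = 333.9 t (batch 334.9 − LOI 0.9678).
Composition: Al2O3 11.60%, Na2O 0.6967%, SiO2 87.70%

Working values are printed, with 4-significant-digit rounding, in the working — every computation keeps full precision in all steps; every reported value sees exactly one rounding — all derived quantities (LOI, totals, net glass mass, yield, the three compositions) are rebuilt from the weighed amounts per 333.9 t of glass in exact precision as set out in the problem or the answer.
What the batch supplies per oxide:
  Al2O3: 20.92·0.1951 + 280.0·0.003000 + 33.96·0.9960 = 38.75 t
  Na2O: 20.92·0.1112 = 2.326 t
  SiO2: 20.92·0.6807 + 280.0·0.9950 = 292.8 t
LOI: 20.92·0.01300 + 280.0·0.002000 + 33.96·0.004000 = 0.9678 t
Net of LOI, the glass mass = 334.9 − 0.9678 = 333.9 t (= the summed oxide contributions)
wt % = oxide mass / glass mass × 100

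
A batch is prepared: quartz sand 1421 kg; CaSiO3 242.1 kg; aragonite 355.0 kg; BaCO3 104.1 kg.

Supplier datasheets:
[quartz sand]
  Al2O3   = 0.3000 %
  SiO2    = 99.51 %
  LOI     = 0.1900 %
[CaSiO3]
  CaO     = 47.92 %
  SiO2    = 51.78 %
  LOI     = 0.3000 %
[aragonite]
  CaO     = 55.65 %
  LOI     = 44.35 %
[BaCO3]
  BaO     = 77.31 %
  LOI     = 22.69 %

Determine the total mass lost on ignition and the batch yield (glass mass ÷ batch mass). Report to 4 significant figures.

LOI loss = 184.5 kg; glass = 1938 kg; yield = 91.31%

Every computation runs at exact precision throughout; intermediates are shown (rounded to four significant digits) on the page. Each reported number includes exactly one rounding; derived quantities, which include four oxide percentages, totals, glass mass, ignition loss, yield, are rebuilt at full precision, as written in the question or the answer, from the weighed amounts for 1938 kg of glass.
Material-by-material LOI:
  quartz sand: 1421 × 0.001900 = 2.700 kg
  CaSiO3: 242.1 × 0.003000 = 0.7263 kg
  aragonite: 355.0 × 0.4435 = 157.4 kg
  BaCO3: 104.1 × 0.2269 = 23.62 kg
Total LOI = 184.5 kg
Glass = batch − LOI = 2122 − 184.5 = 1938 kg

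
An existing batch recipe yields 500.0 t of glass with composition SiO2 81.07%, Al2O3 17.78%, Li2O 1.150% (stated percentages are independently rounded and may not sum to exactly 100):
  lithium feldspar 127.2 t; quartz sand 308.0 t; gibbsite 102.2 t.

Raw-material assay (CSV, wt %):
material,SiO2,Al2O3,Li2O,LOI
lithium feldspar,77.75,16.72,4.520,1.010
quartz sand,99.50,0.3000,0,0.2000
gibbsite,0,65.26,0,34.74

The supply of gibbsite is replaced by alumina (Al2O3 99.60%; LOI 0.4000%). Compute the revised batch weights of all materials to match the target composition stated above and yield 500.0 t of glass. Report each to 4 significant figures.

All arithmetic maintains full precision at every stage — mid-chain values are displayed rounded to four significant figures alongside each step; every reported number takes just one rounding — all derived quantities (the three compositions, ignition loss, the yield, the totals, net glass mass) are computed using the weight values on 500.0 t of glass in full float precision precisely as stated by the question or the answer.
Per-oxide target masses for 500.0 t glass:
  SiO2: 81.07% × 500.0 = 405.4 t
  Al2O3: 17.78% × 500.0 = 88.90 t
  Li2O: 1.150% × 500.0 = 5.750 t
Balance tally, oxide-wise, from the weights as reported, on the stated basis (sums match the target masses once rounding is allowed for):
  SiO2: 127.2·0.7775 + 308.0·0.9950 = 405.4 t (target 405.4 t)
  Al2O3: 127.2·0.1672 + 308.0·0.003000 + 66.97·0.9960 = 88.89 t (target 88.90 t)
  Li2O: 127.2·0.04520 = 5.749 t (target 5.750 t)
Glass-mass closure: total charge less LOI = 500.0 t (summing oxide targets gives 500.0 t; against the stated basis, 500.0 t — differing by rounding only).
Total batch = Σ batch = 502.2 t; loss to ignition Σ batch·LOI = 2.169 t; yield: glass divided by total = 99.57%.

Revised batch per 500.0 t glass:
  lithium feldspar: 127.2 t
  quartz sand: 308.0 t
  alumina: 66.97 t
Total batch = 502.2 t; LOI loss = 2.169 t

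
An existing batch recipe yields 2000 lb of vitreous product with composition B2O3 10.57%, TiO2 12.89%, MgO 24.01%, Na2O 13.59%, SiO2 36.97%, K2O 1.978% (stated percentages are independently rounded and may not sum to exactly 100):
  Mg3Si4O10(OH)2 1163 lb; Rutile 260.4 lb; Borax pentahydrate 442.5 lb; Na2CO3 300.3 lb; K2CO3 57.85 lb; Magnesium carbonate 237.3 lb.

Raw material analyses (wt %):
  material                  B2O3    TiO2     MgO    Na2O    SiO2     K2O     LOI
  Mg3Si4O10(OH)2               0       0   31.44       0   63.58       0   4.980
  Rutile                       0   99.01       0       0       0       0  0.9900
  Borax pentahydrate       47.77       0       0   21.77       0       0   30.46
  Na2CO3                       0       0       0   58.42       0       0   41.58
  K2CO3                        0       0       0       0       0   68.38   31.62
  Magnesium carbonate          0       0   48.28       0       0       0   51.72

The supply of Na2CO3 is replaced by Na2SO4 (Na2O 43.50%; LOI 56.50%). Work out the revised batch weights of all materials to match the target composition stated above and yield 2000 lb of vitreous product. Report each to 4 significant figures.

Revised batch per 2000 lb vitreous product:
  Mg3Si4O10(OH)2: 1163 lb
  Rutile: 260.4 lb
  Borax pentahydrate: 442.5 lb
  Na2SO4: 403.4 lb
  K2CO3: 57.85 lb
  Magnesium carbonate: 237.3 lb
Total batch = 2564 lb; LOI loss = 564.2 lb

All internal work runs at full float precision in all steps. The intermediate values are shown (rounded to 4 significant figures) in the working. Exactly one rounding goes into each reported number — derived quantities are rebuilt from the batch weights per 2000 lb of glass at exact precision (the six compositions, totals, yield, net glass mass, ignition loss), precisely as stated by problem or answer.
Target oxide masses per 2000 lb vitreous product:
  B2O3: 10.57% × 2000 = 211.4 lb
  TiO2: 12.89% × 2000 = 257.8 lb
  MgO: 24.01% × 2000 = 480.2 lb
  Na2O: 13.59% × 2000 = 271.8 lb
  SiO2: 36.97% × 2000 = 739.4 lb
  K2O: 1.978% × 2000 = 39.56 lb
Checking each oxide sum from the weights as reported, for the quoted basis mass (target by target, the sums agree once rounding is allowed for):
  B2O3: 442.5·0.4777 = 211.4 lb (target 211.4 lb)
  TiO2: 260.4·0.9901 = 257.8 lb (target 257.8 lb)
  MgO: 1163·0.3144 + 237.3·0.4828 = 480.2 lb (target 480.2 lb)
  Na2O: 442.5·0.2177 + 403.4·0.4350 = 271.8 lb (target 271.8 lb)
  SiO2: 1163·0.6358 = 739.4 lb (target 739.4 lb)
  K2O: 57.85·0.6838 = 39.56 lb (target 39.56 lb)
The glass-mass cross-check: whole batch net of LOI = 2000 lb (the Σ of target masses is 2000 lb; basis as stated: 2000 lb — any gap is answer rounding).
Total batch = Σ batch = 2564 lb; LOI removed, Σ of batch·LOI: 564.2 lb; yield = glass ÷ total batch = 78.00%.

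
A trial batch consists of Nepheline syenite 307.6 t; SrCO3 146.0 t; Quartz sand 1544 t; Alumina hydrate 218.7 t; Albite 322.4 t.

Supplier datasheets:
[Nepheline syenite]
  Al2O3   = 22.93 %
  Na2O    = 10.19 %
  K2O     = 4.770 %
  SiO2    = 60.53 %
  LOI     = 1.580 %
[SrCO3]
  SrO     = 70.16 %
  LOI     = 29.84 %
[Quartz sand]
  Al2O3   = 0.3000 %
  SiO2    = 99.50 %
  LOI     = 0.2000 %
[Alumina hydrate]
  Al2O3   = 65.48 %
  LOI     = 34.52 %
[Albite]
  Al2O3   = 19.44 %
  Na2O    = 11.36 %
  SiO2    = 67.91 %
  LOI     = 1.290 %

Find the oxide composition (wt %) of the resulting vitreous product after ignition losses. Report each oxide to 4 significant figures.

Glass mass = 2408 t (batch 2539 − LOI 131.2).
Composition: SrO 4.255%, Al2O3 11.67%, Na2O 2.823%, K2O 0.6094%, SiO2 80.64%

In-progress results are displayed, rounded to 4 significant digits, at each printed step; the whole derivation runs at full float precision in all steps — exactly one rounding is applied to every reported number; the derived quantities are re-derived from the batch weights at 2408 t of glass in full float precision (glass mass, the yield, the five compositions, the totals, ignition loss), exactly as printed in the problem or answer text.
Mass of each oxide from the mix:
  SrO: 146.0·0.7016 = 102.4 t
  Al2O3: 307.6·0.2293 + 1544·0.003000 + 218.7·0.6548 + 322.4·0.1944 = 281.0 t
  Na2O: 307.6·0.1019 + 322.4·0.1136 = 67.97 t
  K2O: 307.6·0.04770 = 14.67 t
  SiO2: 307.6·0.6053 + 1544·0.9950 + 322.4·0.6791 = 1941 t
LOI: 307.6·0.01580 + 146.0·0.2984 + 1544·0.002000 + 218.7·0.3452 + 322.4·0.01290 = 131.2 t
batch − LOI leaves glass = 2539 − 131.2 = 2408 t (matching Σ of the oxides)
wt % = 100 × oxide mass / glass mass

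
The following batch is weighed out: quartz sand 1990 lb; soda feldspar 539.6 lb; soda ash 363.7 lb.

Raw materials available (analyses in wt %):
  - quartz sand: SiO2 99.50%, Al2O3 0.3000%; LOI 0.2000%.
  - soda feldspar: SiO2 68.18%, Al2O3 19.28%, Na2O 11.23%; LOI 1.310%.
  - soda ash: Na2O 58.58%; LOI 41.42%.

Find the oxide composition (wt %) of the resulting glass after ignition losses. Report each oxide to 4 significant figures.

The working math holds full float precision in every operation. The intermediate values appear rounded to 4 significant figures alongside each step; each reported figure is rounded just once. The derived quantities (yield, net glass mass, totals, the three compositions, ignition loss) are re-derived from the weighed amounts at 2732 lb of glass at full float precision as given in the problem or the answer.
Oxide-by-oxide delivered mass:
  SiO2: 1990·0.9950 + 539.6·0.6818 = 2348 lb
  Al2O3: 1990·0.003000 + 539.6·0.1928 = 110.0 lb
  Na2O: 539.6·0.1123 + 363.7·0.5858 = 273.7 lb
LOI: 1990·0.002000 + 539.6·0.01310 + 363.7·0.4142 = 161.7 lb
Resulting glass, batch − LOI: 2893 − 161.7 = 2732 lb (equal to the oxide-mass sum)
percent by weight: oxide/glass ×100

Glass mass = 2732 lb (batch 2893 − LOI 161.7).
Composition: SiO2 85.95%, Al2O3 4.027%, Na2O 10.02%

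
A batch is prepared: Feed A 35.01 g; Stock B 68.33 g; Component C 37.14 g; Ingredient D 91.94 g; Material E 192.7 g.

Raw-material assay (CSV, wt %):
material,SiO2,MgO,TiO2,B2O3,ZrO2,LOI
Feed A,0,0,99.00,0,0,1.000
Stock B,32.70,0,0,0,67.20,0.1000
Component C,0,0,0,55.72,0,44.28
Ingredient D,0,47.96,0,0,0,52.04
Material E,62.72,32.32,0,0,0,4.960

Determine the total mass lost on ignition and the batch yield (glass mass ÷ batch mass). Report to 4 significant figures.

LOI loss = 74.27 g; glass = 350.9 g; yield = 82.53%

All internal work carries exact precision at every stage. In-progress results are displayed, rounded to four significant digits, when written out — a single rounding completes every reported figure. Derived quantities, which include five oxide percentages, totals, glass mass, ignition loss, yield, are rebuilt at full precision, as written in the question or the answer, from the weighed amounts for 350.9 g of glass.
Per-material ignition loss:
  Feed A: 35.01 × 0.01000 = 0.3501 g
  Stock B: 68.33 × 0.001000 = 0.06833 g
  Component C: 37.14 × 0.4428 = 16.45 g
  Ingredient D: 91.94 × 0.5204 = 47.85 g
  Material E: 192.7 × 0.04960 = 9.558 g
Total LOI = 74.27 g
Glass = batch − LOI = 425.1 − 74.27 = 350.9 g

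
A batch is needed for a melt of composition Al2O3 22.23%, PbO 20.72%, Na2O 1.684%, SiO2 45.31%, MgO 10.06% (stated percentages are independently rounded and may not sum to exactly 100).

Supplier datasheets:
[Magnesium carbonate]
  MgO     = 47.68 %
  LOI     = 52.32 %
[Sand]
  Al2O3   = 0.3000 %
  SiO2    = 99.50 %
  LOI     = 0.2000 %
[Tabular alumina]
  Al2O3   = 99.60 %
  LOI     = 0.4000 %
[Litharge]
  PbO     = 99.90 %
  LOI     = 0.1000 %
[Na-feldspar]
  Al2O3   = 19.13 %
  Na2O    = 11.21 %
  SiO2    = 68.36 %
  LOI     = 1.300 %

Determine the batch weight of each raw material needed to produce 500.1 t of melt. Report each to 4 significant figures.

The intermediate values are shown rounded off to 4 significant figures in the printout; every computation carries full float precision in all steps; every reported result sees exactly one rounding. All derived quantities (glass mass, the five compositions, ignition loss, totals, yield) are re-derived in full precision from the weighed amounts for 500.1 t of glass, as given in either problem or answer.
Oxide-by-oxide targets in 500.1 t melt:
  Al2O3: 22.23% × 500.1 = 111.2 t
  PbO: 20.72% × 500.1 = 103.6 t
  Na2O: 1.684% × 500.1 = 8.422 t
  SiO2: 45.31% × 500.1 = 226.6 t
  MgO: 10.06% × 500.1 = 50.31 t
Balance tally, oxide-wise, per the reported batch figures, under the basis named above (each sum matches its target mass exact up to rounding of places):
  Al2O3: 176.1·0.003000 + 96.66·0.9960 + 75.13·0.1913 = 111.2 t (target 111.2 t)
  PbO: 103.7·0.9990 = 103.6 t (target 103.6 t)
  Na2O: 75.13·0.1121 = 8.422 t (target 8.422 t)
  SiO2: 176.1·0.9950 + 75.13·0.6836 = 226.6 t (target 226.6 t)
  MgO: 105.5·0.4768 = 50.30 t (target 50.31 t)
Glass-mass sanity pass: the batch minus its LOI: 500.1 t (the Σ of target masses is 500.1 t; against the stated basis, 500.1 t — gaps are rounding artifacts).
Whole-batch sum: Σ batch = 557.1 t; LOI loss = Σ batch·LOI = 57.02 t; yield = glass ÷ total batch = 89.77%.

Batch per 500.1 t melt:
  Magnesium carbonate: 105.5 t
  Sand: 176.1 t
  Tabular alumina: 96.66 t
  Litharge: 103.7 t
  Na-feldspar: 75.13 t
Total batch = 557.1 t; LOI loss = 57.02 t; yield = 89.77%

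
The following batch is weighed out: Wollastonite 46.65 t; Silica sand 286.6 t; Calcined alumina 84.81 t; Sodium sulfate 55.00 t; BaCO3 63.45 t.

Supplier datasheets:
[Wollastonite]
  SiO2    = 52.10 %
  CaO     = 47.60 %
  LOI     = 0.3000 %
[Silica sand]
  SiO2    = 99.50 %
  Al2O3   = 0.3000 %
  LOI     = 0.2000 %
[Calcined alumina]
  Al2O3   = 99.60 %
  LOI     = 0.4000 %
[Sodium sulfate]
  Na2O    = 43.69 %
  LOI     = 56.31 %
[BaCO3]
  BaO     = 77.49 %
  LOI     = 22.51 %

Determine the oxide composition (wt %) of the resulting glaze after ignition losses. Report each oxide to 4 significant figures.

Glass mass = 490.2 t (batch 536.5 − LOI 46.31).
Composition: BaO 10.03%, SiO2 63.13%, Al2O3 17.41%, Na2O 4.902%, CaO 4.530%

The intermediate values are printed, rounded to four significant figures, in the working. Each numeric step carries exact precision through every step; every reported value undergoes a single rounding — derived quantities are computed from the batch weights on 490.2 t of glass at full float precision (the five compositions, glass mass, LOI, yield, the totals), as written in either problem or answer.
Per-oxide mass from batch:
  BaO: 63.45·0.7749 = 49.17 t
  SiO2: 46.65·0.5210 + 286.6·0.9950 = 309.5 t
  Al2O3: 286.6·0.003000 + 84.81·0.9960 = 85.33 t
  Na2O: 55.00·0.4369 = 24.03 t
  CaO: 46.65·0.4760 = 22.21 t
LOI: 46.65·0.003000 + 286.6·0.002000 + 84.81·0.004000 + 55.00·0.5631 + 63.45·0.2251 = 46.31 t
Glass = total batch minus LOI = 536.5 − 46.31 = 490.2 t (the oxide masses sum to this)
each wt % is 100 × oxide ÷ glass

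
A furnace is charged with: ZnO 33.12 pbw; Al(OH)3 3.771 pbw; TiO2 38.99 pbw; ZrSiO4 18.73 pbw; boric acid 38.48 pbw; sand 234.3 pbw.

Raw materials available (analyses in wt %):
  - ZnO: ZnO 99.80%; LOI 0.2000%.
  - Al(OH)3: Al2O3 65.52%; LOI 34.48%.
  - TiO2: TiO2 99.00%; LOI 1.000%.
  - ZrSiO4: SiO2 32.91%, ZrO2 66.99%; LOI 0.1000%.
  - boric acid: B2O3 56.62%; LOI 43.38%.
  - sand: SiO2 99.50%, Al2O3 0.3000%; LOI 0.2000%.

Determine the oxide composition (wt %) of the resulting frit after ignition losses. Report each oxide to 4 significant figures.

Glass mass = 348.5 pbw (batch 367.4 − LOI 18.94).
Composition: SiO2 68.67%, TiO2 11.08%, ZrO2 3.601%, B2O3 6.253%, ZnO 9.486%, Al2O3 0.9108%

Mid-chain values are shown rounded off to 4 significant digits at each printed step; each numeric step holds exact precision in every operation; each reported number is rounded only once; all derived quantities (ignition loss, the totals, the yield, the six compositions, net glass mass) are re-derived from the weighed amounts at 348.5 pbw of glass at exact precision, as set out in the problem or the answer.
Per-oxide mass from batch:
  SiO2: 18.73·0.3291 + 234.3·0.9950 = 239.3 pbw
  TiO2: 38.99·0.9900 = 38.60 pbw
  ZrO2: 18.73·0.6699 = 12.55 pbw
  B2O3: 38.48·0.5662 = 21.79 pbw
  ZnO: 33.12·0.9980 = 33.05 pbw
  Al2O3: 3.771·0.6552 + 234.3·0.003000 = 3.174 pbw
LOI: 33.12·0.002000 + 3.771·0.3448 + 38.99·0.01000 + 18.73·0.001000 + 38.48·0.4338 + 234.3·0.002000 = 18.94 pbw
batch − LOI leaves glass = 367.4 − 18.94 = 348.5 pbw (= the summed oxide contributions)
percent share: oxide ÷ glass, ×100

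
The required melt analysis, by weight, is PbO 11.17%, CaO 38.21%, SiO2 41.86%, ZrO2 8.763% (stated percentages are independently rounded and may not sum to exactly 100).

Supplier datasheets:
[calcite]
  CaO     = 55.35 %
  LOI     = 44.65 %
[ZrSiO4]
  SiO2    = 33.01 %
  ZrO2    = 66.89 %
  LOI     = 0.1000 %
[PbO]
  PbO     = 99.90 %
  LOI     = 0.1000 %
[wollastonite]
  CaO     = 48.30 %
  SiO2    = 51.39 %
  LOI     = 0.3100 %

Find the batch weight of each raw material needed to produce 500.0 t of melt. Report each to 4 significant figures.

Values along the way are shown (rounded to 4 significant digits) across the worked steps — every computation keeps full precision at each step. Every reported result is rounded once only; all derived quantities are computed from the batch weights per 500.0 t of glass in full precision (the totals, the four compositions, net glass mass, LOI, the yield), as written in the question or the answer.
Target oxide masses per 500.0 t melt:
  PbO: 11.17% × 500.0 = 55.85 t
  CaO: 38.21% × 500.0 = 191.0 t
  SiO2: 41.86% × 500.0 = 209.3 t
  ZrO2: 8.763% × 500.0 = 43.82 t
Per-oxide balance check working from each reported weight, per the basis as stated (target by target, the sums agree inside rounding margins):
  PbO: 55.91·0.9990 = 55.85 t (target 55.85 t)
  CaO: 26.48·0.5535 + 365.2·0.4830 = 191.0 t (target 191.0 t)
  SiO2: 65.50·0.3301 + 365.2·0.5139 = 209.3 t (target 209.3 t)
  ZrO2: 65.50·0.6689 = 43.81 t (target 43.82 t)
Auditing the glass mass value: total batch − LOI = 500.0 t (the Σ of target masses is 500.0 t; against the stated basis, 500.0 t — a pure rounding effect).
Whole-batch sum: Σ batch = 513.1 t; Σ batch·LOI gives LOI loss = 13.08 t; yield = glass ÷ total batch = 97.45%.

Batch per 500.0 t melt:
  calcite: 26.48 t
  ZrSiO4: 65.50 t
  PbO: 55.91 t
  wollastonite: 365.2 t
Total batch = 513.1 t; LOI loss = 13.08 t; yield = 97.45%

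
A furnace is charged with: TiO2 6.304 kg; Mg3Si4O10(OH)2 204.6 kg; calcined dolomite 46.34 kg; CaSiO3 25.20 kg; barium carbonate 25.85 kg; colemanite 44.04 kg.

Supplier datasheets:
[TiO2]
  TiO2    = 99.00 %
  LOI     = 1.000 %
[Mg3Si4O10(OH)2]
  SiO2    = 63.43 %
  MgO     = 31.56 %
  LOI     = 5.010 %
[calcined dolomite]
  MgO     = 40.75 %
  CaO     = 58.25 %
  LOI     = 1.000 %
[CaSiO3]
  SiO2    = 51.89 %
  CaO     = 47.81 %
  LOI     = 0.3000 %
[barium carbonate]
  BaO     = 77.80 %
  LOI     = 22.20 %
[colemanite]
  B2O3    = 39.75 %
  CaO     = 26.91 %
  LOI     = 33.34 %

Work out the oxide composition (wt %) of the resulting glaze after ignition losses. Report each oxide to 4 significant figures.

Glass mass = 321.1 kg (batch 352.3 − LOI 31.27).
Composition: B2O3 5.453%, SiO2 44.49%, BaO 6.264%, MgO 25.99%, TiO2 1.944%, CaO 15.85%

All arithmetic runs at exact precision in every operation. Mid-chain values appear, rounded to four significant digits, in the working. Exactly one rounding is applied to each reported figure; the derived quantities, including yield, the totals, net glass mass, six oxide percentages, LOI, are computed from the weighed amounts at 321.1 kg of glass in exact precision as given in problem or answer.
Per-oxide mass from batch:
  B2O3: 44.04·0.3975 = 17.51 kg
  SiO2: 204.6·0.6343 + 25.20·0.5189 = 142.9 kg
  BaO: 25.85·0.7780 = 20.11 kg
  MgO: 204.6·0.3156 + 46.34·0.4075 = 83.46 kg
  TiO2: 6.304·0.9900 = 6.241 kg
  CaO: 46.34·0.5825 + 25.20·0.4781 + 44.04·0.2691 = 50.89 kg
LOI: 6.304·0.01000 + 204.6·0.05010 + 46.34·0.01000 + 25.20·0.003000 + 25.85·0.2220 + 44.04·0.3334 = 31.27 kg
Glass mass = batch − LOI = 352.3 − 31.27 = 321.1 kg (= the summed oxide contributions)
wt % = oxide mass / glass mass × 100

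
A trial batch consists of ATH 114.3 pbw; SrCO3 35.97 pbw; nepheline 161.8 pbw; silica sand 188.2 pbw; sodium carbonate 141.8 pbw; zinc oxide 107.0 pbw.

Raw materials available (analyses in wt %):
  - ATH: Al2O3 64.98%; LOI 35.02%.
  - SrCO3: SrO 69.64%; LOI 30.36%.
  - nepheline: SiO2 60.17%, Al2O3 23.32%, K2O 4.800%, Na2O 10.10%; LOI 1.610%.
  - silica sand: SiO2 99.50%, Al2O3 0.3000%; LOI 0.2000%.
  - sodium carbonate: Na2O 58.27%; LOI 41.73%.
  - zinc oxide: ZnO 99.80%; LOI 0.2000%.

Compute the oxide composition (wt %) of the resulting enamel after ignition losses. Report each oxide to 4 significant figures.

Glass mass = 635.8 pbw (batch 749.1 − LOI 113.3).
Composition: SiO2 44.77%, SrO 3.940%, Al2O3 17.71%, ZnO 16.80%, K2O 1.222%, Na2O 15.57%

Values along the way are printed (rounded to four significant figures) alongside each step. The working math runs at full precision in all steps; each reported figure takes exactly one rounding — the derived quantities are computed in full precision (totals, ignition loss, net glass mass, the yield, the six compositions) starting from the weights on 635.8 pbw of glass as quoted within question or answer.
What the batch supplies per oxide:
  SiO2: 161.8·0.6017 + 188.2·0.9950 = 284.6 pbw
  SrO: 35.97·0.6964 = 25.05 pbw
  Al2O3: 114.3·0.6498 + 161.8·0.2332 + 188.2·0.003000 = 112.6 pbw
  ZnO: 107.0·0.9980 = 106.8 pbw
  K2O: 161.8·0.04800 = 7.766 pbw
  Na2O: 161.8·0.1010 + 141.8·0.5827 = 98.97 pbw
LOI: 114.3·0.3502 + 35.97·0.3036 + 161.8·0.01610 + 188.2·0.002000 + 141.8·0.4173 + 107.0·0.002000 = 113.3 pbw
Resulting glass, batch − LOI: 749.1 − 113.3 = 635.8 pbw (= the summed oxide contributions)
wt % = oxide mass / glass mass × 100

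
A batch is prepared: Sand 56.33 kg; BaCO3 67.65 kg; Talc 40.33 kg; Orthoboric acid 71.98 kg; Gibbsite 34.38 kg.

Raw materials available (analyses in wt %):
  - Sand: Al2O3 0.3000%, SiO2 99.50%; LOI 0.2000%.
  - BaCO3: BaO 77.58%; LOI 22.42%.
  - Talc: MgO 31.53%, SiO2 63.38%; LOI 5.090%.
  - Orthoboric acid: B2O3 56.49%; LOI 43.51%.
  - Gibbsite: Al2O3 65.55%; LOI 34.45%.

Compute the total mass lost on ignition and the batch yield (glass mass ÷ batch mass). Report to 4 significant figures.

LOI loss = 60.49 kg; glass = 210.2 kg; yield = 77.65%

Full precision is maintained through every step; intermediates appear, rounded to four significant digits, across the worked steps; each reported number is rounded only once — all derived quantities, which include glass mass, LOI, totals, the five compositions, yield, are re-derived in full precision, as written in the problem or the answer, using the weight values per 210.2 kg of glass.
Each material's LOI contribution:
  Sand: 56.33 × 0.002000 = 0.1127 kg
  BaCO3: 67.65 × 0.2242 = 15.17 kg
  Talc: 40.33 × 0.05090 = 2.053 kg
  Orthoboric acid: 71.98 × 0.4351 = 31.32 kg
  Gibbsite: 34.38 × 0.3445 = 11.84 kg
Total LOI = 60.49 kg
Glass = batch − LOI = 270.7 − 60.49 = 210.2 kg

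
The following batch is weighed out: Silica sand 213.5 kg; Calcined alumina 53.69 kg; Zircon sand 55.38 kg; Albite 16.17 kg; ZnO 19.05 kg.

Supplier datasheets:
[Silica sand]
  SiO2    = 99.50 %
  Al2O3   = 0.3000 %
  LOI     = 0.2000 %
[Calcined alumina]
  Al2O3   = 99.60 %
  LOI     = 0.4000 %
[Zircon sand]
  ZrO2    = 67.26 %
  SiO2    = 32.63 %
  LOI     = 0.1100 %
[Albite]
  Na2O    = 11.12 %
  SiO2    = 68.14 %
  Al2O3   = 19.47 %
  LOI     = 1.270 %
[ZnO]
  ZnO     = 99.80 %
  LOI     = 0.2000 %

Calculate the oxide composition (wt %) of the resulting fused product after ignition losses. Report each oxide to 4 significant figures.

All internal work carries full precision from first step to last — intermediates are printed rounded off to 4 significant digits in the printout — each reported number is rounded exactly once. Derived quantities (the yield, the totals, ignition loss, five oxide percentages, glass mass) are computed from the batch weights per 356.8 kg of glass at exact precision as quoted within question or answer.
Oxide masses out of the charge:
  Na2O: 16.17·0.1112 = 1.798 kg
  ZrO2: 55.38·0.6726 = 37.25 kg
  ZnO: 19.05·0.9980 = 19.01 kg
  SiO2: 213.5·0.9950 + 55.38·0.3263 + 16.17·0.6814 = 241.5 kg
  Al2O3: 213.5·0.003000 + 53.69·0.9960 + 16.17·0.1947 = 57.26 kg
LOI: 213.5·0.002000 + 53.69·0.004000 + 55.38·0.001100 + 16.17·0.01270 + 19.05·0.002000 = 0.9461 kg
Glass mass = batch − LOI = 357.8 − 0.9461 = 356.8 kg (= the summed oxide contributions)
each wt % is 100 × oxide ÷ glass

Glass mass = 356.8 kg (batch 357.8 − LOI 0.9461).
Composition: Na2O 0.5039%, ZrO2 10.44%, ZnO 5.328%, SiO2 67.68%, Al2O3 16.05%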